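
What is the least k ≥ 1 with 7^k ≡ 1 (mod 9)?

The order of 7 must divide φ(9) = φ(3^2) = 3·(3−1) = 6 = 2 · 3.
Divisors of 6: 1, 2, 3, 6.
Compute 7^d (mod 9) for the divisors d until we hit 1:
7^1 ≡ 7
7^2 ≡ 4
7^3 ≡ 1
The smallest such exponent is 3, so the order of 7 is 3.

3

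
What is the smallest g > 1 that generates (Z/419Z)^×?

φ(419) = 419 − 1 = 418 = 2 · 11 · 19.
g is a primitive root iff g^(418/q) ≢ 1 (mod 419) for each prime q ∈ {2, 11, 19}.
g = 2: 2^209 ≡ 418; 2^38 ≡ 334; 2^22 ≡ 114 — none is 1, so 2 is a primitive root.
The smallest primitive root modulo 419 is 2.

2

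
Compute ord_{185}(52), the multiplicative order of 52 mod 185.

36

ord(52) | φ(185) = φ(5·37) = (5−1)·(37−1) = 4·36 = 144 = 2^4 · 3^2.
Divisors of 144: 1, 2, 3, 4, 6, 8, 9, 12, 16, 18, 24, 36, 48, 72, 144.
Compute 52^d (mod 185) for the divisors d until we hit 1:
52^1 ≡ 52 (mod 185)
52^2 ≡ 114 (mod 185)
52^3 ≡ 8 (mod 185)
52^4 ≡ 46 (mod 185)
52^6 ≡ 64 (mod 185)
52^8 ≡ 81 (mod 185)
52^9 ≡ 142 (mod 185)
52^12 ≡ 26 (mod 185)
52^16 ≡ 86 (mod 185)
52^18 ≡ 184 (mod 185)
52^24 ≡ 121 (mod 185)
52^36 ≡ 1 (mod 185) ✓
Hence ord(52) = 36.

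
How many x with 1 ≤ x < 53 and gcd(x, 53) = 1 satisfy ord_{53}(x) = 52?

φ(53) = 53 − 1 = 52 = 2^2 · 13.
In a cyclic group of order 52, there are φ(d) elements of order d for each divisor d of 52, and zero for non-divisors.
52 = 2^2 · 13 divides 52, and φ(52) = 24.

24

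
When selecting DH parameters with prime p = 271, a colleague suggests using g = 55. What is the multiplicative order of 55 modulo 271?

45

Since 55 ∈ (Z/271Z)^×, its order divides φ(271) = 271 − 1 = 270 = 2 · 3^3 · 5.
Divisors of 270: 1, 2, 3, 5, 6, 9, 10, 15, 18, 27, 30, 45, 54, 90, 135, 270.
Test each divisor d:
55^1 ≡ 55
55^2 ≡ 44
55^3 ≡ 252
55^5 ≡ 248
55^6 ≡ 90
55^9 ≡ 187
55^10 ≡ 258
55^15 ≡ 28
55^18 ≡ 10
55^27 ≡ 244
55^30 ≡ 242
55^45 ≡ 1
Therefore the multiplicative order of 55 modulo 271 is 45.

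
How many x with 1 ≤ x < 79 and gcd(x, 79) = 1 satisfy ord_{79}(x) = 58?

φ(79) = 79 − 1 = 78 = 2 · 3 · 13.
In a cyclic group of order 78, there are φ(d) elements of order d for each divisor d of 78, and zero for non-divisors.
Here 78 is not a multiple of 58, so there are no elements of order 58.

0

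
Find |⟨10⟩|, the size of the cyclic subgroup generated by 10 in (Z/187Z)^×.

16

ord(10) | φ(187) = φ(11·17) = (11−1)·(17−1) = 10·16 = 160 = 2^5 · 5.
Divisors of 160: 1, 2, 4, 5, 8, 10, 16, 20, 32, 40, 80, 160.
Evaluate successive powers at the divisors of 160:
10^1 ≡ 10 (mod 187)
10^2 ≡ 100 (mod 187)
10^4 ≡ 89 (mod 187)
10^5 ≡ 142 (mod 187)
10^8 ≡ 67 (mod 187)
10^10 ≡ 155 (mod 187)
10^16 ≡ 1 (mod 187) ✓
So ord_187(10) = 16.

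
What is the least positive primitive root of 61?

2

φ(61) = 61 − 1 = 60 = 2^2 · 3 · 5.
Test candidates g = 2, 3, … against the prime factors q ∈ {2, 3, 5} of φ(61): g is a generator iff g^(60/q) ≢ 1 for every such q.
g = 2: 2^30 ≡ 60; 2^20 ≡ 47; 2^12 ≡ 9 — none is 1, so 2 is a primitive root.
The smallest primitive root modulo 61 is 2.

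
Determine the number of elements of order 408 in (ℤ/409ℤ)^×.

φ(409) = 409 − 1 = 408 = 2^3 · 3 · 17.
In a cyclic group of order 408, there are φ(d) elements of order d for each divisor d of 408, and zero for non-divisors.
408 = 2^3 · 3 · 17 divides 408, and φ(408) = 128.

128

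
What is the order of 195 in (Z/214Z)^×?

106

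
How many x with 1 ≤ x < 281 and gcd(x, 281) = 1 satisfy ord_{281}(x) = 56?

24

φ(281) = 281 − 1 = 280 = 2^3 · 5 · 7.
Since (Z/281Z)^× is cyclic of order 280, the number of elements of order d is φ(d) when d | 280 and 0 otherwise.
56 = 2^3 · 7 divides 280, and φ(56) = 24.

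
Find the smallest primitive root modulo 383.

φ(383) = 383 − 1 = 382 = 2 · 191.
Test candidates g = 2, 3, … against the prime factors q ∈ {2, 191} of φ(383): g is a generator iff g^(382/q) ≢ 1 for every such q.
g = 2: 2^191 ≡ 1 — hits 1, so not a primitive root.
g = 3: 3^191 ≡ 1 — hits 1, so not a primitive root.
g = 4: 4^191 ≡ 1 — hits 1, so not a primitive root.
g = 5: 5^191 ≡ 382; 5^2 ≡ 25 — none is 1, so 5 is a primitive root.
Hence the least primitive root of 383 is 5.

5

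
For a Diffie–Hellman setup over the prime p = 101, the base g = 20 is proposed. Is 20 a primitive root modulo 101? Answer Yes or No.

No

φ(101) = 101 − 1 = 100 = 2^2 · 5^2.
Test 20^(100/q) mod 101 for each prime factor q of 100:
20^50 ≡ 1 (mod 101)  [q = 2: ≡ 1 ✗]
20^20 ≡ 95 (mod 101)  [q = 5: ≢ 1 ✓]
20^50 ≡ 1 shows ord(20) | 50, strictly less than φ(101); not a primitive root.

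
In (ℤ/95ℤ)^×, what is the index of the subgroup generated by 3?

By Lagrange's theorem, ord_95(3) divides φ(95) = φ(5·19) = (5−1)·(19−1) = 4·18 = 72 = 2^3 · 3^2.
Divisors of 72: 1, 2, 3, 4, 6, 8, 9, 12, 18, 24, 36, 72.
Evaluate successive powers at the divisors of 72:
3^1 ≡ 3 (mod 95)
3^2 ≡ 9 (mod 95)
3^3 ≡ 27 (mod 95)
3^4 ≡ 81 (mod 95)
3^6 ≡ 64 (mod 95)
3^8 ≡ 6 (mod 95)
3^9 ≡ 18 (mod 95)
3^12 ≡ 11 (mod 95)
3^18 ≡ 39 (mod 95)
3^24 ≡ 26 (mod 95)
3^36 ≡ 1 (mod 95) ✓
So ord_95(3) = 36, hence |⟨3⟩| = 36.
[(Z/95Z)^× : ⟨3⟩] = 72/36 = 2.

2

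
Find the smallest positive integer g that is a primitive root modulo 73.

5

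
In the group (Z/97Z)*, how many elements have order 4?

φ(97) = 97 − 1 = 96 = 2^5 · 3.
Since (Z/97Z)^× is cyclic of order 96, the number of elements of order d is φ(d) when d | 96 and 0 otherwise.
4 = 2^2 divides 96, and φ(4) = 2.

2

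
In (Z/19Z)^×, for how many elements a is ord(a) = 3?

φ(19) = 19 − 1 = 18 = 2 · 3^2.
Since (Z/19Z)^× is cyclic of order 18, the number of elements of order d is φ(d) when d | 18 and 0 otherwise.
3 | 18, and φ(3) = 3 − 1 = 2.

2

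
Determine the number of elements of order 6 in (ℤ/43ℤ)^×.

2

φ(43) = 43 − 1 = 42 = 2 · 3 · 7.
Since (Z/43Z)^× is cyclic of order 42, the number of elements of order d is φ(d) when d | 42 and 0 otherwise.
6 = 2 · 3 divides 42, and φ(6) = 2.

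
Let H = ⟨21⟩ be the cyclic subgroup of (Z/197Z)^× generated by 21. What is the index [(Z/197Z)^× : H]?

1

Since 21 ∈ (Z/197Z)^×, its order divides φ(197) = 197 − 1 = 196 = 2^2 · 7^2.
Divisors of 196: 1, 2, 4, 7, 14, 28, 49, 98, 196.
Compute 21^d (mod 197) for the divisors d until we hit 1:
21^1 ≡ 21 (mod 197)
21^2 ≡ 47 (mod 197)
21^4 ≡ 42 (mod 197)
21^7 ≡ 84 (mod 197)
21^14 ≡ 161 (mod 197)
21^28 ≡ 114 (mod 197)
21^49 ≡ 14 (mod 197)
21^98 ≡ 196 (mod 197)
21^196 ≡ 1 (mod 197) ✓
So ord_197(21) = 196, hence |⟨21⟩| = 196.
[(Z/197Z)^× : ⟨21⟩] = 196/196 = 1.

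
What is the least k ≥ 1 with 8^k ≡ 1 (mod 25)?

20

Since 8 ∈ (Z/25Z)^×, its order divides φ(25) = φ(5^2) = 5·(5−1) = 20 = 2^2 · 5.
Divisors of 20: 1, 2, 4, 5, 10, 20.
Compute 8^d (mod 25) for the divisors d until we hit 1:
8^1 ≡ 8
8^2 ≡ 14
8^4 ≡ 21
8^5 ≡ 18
8^10 ≡ 24
8^20 ≡ 1
Hence ord(8) = 20.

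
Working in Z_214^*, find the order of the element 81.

The order of 81 must divide φ(214) = φ(2)·φ(107) = 1·106 = 106 = 2 · 53.
Divisors of 106: 1, 2, 53, 106.
Compute 81^d (mod 214) for the divisors d until we hit 1:
81^1 ≡ 81
81^2 ≡ 141
81^53 ≡ 1
The smallest such exponent is 53, so the order of 81 is 53.

53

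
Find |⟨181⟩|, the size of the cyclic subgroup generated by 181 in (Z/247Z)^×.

Since 181 ∈ (Z/247Z)^×, its order divides φ(247) = φ(13·19) = (13−1)·(19−1) = 12·18 = 216 = 2^3 · 3^3.
Divisors of 216: 1, 2, 3, 4, 6, 8, 9, 12, 18, 24, 27, 36, 54, 72, 108, 216.
Test each divisor d:
181^1 ≡ 181 (mod 247)
181^2 ≡ 157 (mod 247)
181^3 ≡ 12 (mod 247)
181^4 ≡ 196 (mod 247)
181^6 ≡ 144 (mod 247)
181^8 ≡ 131 (mod 247)
181^9 ≡ 246 (mod 247)
181^12 ≡ 235 (mod 247)
181^18 ≡ 1 (mod 247) ✓
Hence ord(181) = 18.

18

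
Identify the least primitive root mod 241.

φ(241) = 241 − 1 = 240 = 2^4 · 3 · 5.
Test candidates g = 2, 3, … against the prime factors q ∈ {2, 3, 5} of φ(241): g is a generator iff g^(240/q) ≢ 1 for every such q.
g = 2: 2^120 ≡ 1 — hits 1, so not a primitive root.
g = 3: 3^120 ≡ 1 — hits 1, so not a primitive root.
g = 4: 4^120 ≡ 1 — hits 1, so not a primitive root.
g = 5: 5^120 ≡ 1 — hits 1, so not a primitive root.
g = 6: 6^120 ≡ 1 — hits 1, so not a primitive root.
g = 7: 7^120 ≡ 240; 7^80 ≡ 15; 7^48 ≡ 91 — none is 1, so 7 is a primitive root.
The smallest primitive root modulo 241 is 7.

7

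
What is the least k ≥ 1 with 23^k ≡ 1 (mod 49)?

By Lagrange's theorem, ord_49(23) divides φ(49) = φ(7^2) = 7·(7−1) = 42 = 2 · 3 · 7.
Divisors of 42: 1, 2, 3, 6, 7, 14, 21, 42.
Test each divisor d:
23^1 ≡ 23
23^2 ≡ 39
23^3 ≡ 15
23^6 ≡ 29
23^7 ≡ 30
23^14 ≡ 18
23^21 ≡ 1
The smallest such exponent is 21, so the order of 23 is 21.

21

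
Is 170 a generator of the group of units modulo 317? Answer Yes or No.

Yes

φ(317) = 317 − 1 = 316 = 2^2 · 79.
An element g generates (Z/317Z)^× iff g^(316/q) ≢ 1 (mod 317) for each prime q ∈ {2, 79}.
170^158 ≡ 316 (mod 317)  [q = 2: ≢ 1 ✓]
170^4 ≡ 273 (mod 317)  [q = 79: ≢ 1 ✓]
Every test exponent gives a nontrivial residue, hence 170 generates the full group.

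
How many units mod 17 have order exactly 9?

0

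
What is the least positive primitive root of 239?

φ(239) = 239 − 1 = 238 = 2 · 7 · 17.
Test candidates g = 2, 3, … against the prime factors q ∈ {2, 7, 17} of φ(239): g is a generator iff g^(238/q) ≢ 1 for every such q.
g = 2: 2^119 ≡ 1 — hits 1, so not a primitive root.
g = 3: 3^119 ≡ 1 — hits 1, so not a primitive root.
g = 4: 4^119 ≡ 1 — hits 1, so not a primitive root.
g = 5: 5^119 ≡ 1 — hits 1, so not a primitive root.
g = 6: 6^119 ≡ 1 — hits 1, so not a primitive root.
g = 7: 7^119 ≡ 238; 7^34 ≡ 24; 7^14 ≡ 211 — none is 1, so 7 is a primitive root.
So 7 is the smallest generator of (Z/239Z)^×.

7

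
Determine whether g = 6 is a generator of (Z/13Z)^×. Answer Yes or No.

φ(13) = 13 − 1 = 12 = 2^2 · 3.
It suffices to check that the order of 6 is not a proper divisor of 12: compute 6^(12/q) for q ∈ {2, 3}.
6^6 ≡ 12 (mod 13)  [q = 2: ≢ 1 ✓]
6^4 ≡ 9 (mod 13)  [q = 3: ≢ 1 ✓]
Every test exponent gives a nontrivial residue, hence 6 generates the full group.

Yes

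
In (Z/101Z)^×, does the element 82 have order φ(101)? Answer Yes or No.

φ(101) = 101 − 1 = 100 = 2^2 · 5^2.
82 is a primitive root mod 101 iff 82^(φ(101)/q) ≢ 1 for every prime q | φ(101), i.e. q ∈ {2, 5}.
82^50 ≡ 1 (mod 101)  [q = 2: ≡ 1 ✗]
82^20 ≡ 95 (mod 101)  [q = 5: ≢ 1 ✓]
82^50 ≡ 1 shows ord(82) | 50, strictly less than φ(101); not a primitive root.

No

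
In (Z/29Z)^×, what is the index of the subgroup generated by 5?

By Lagrange's theorem, ord_29(5) divides φ(29) = 29 − 1 = 28 = 2^2 · 7.
Divisors of 28: 1, 2, 4, 7, 14, 28.
Evaluate successive powers at the divisors of 28:
5^1 ≡ 5 (mod 29)
5^2 ≡ 25 (mod 29)
5^4 ≡ 16 (mod 29)
5^7 ≡ 28 (mod 29)
5^14 ≡ 1 (mod 29) ✓
Thus |⟨5⟩| = ord(5) = 14.
[(Z/29Z)^× : ⟨5⟩] = 28/14 = 2.

2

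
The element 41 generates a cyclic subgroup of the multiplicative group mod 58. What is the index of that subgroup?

7

By Lagrange's theorem, ord_58(41) divides φ(58) = φ(2)·φ(29) = 1·28 = 28 = 2^2 · 7.
Divisors of 28: 1, 2, 4, 7, 14, 28.
Compute 41^d (mod 58) for the divisors d until we hit 1:
41^1 ≡ 41
41^2 ≡ 57
41^4 ≡ 1
The order of 41 is 4, so the subgroup it generates has 4 elements.
The index is φ(58) / ord(41) = 28 / 4 = 7.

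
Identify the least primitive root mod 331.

3

φ(331) = 331 − 1 = 330 = 2 · 3 · 5 · 11.
g is a primitive root iff g^(330/q) ≢ 1 (mod 331) for each prime q ∈ {2, 3, 5, 11}.
g = 2: 2^165 ≡ 330; 2^110 ≡ 299; 2^66 ≡ 64; 2^30 ≡ 1 — hits 1, so not a primitive root.
g = 3: 3^165 ≡ 330; 3^110 ≡ 299; 3^66 ≡ 64; 3^30 ≡ 270 — none is 1, so 3 is a primitive root.
So 3 is the smallest generator of (Z/331Z)^×.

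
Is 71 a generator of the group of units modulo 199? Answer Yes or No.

Yes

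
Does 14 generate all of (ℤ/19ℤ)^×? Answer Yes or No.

Yes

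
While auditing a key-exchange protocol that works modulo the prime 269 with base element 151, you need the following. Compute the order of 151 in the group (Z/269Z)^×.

By Lagrange's theorem, ord_269(151) divides φ(269) = 269 − 1 = 268 = 2^2 · 67.
Divisors of 268: 1, 2, 4, 67, 134, 268.
Check 151^d mod 269 for each divisor in increasing order:
151^1 ≡ 151
151^2 ≡ 205
151^4 ≡ 61
151^67 ≡ 268
151^134 ≡ 1
So ord_269(151) = 134.

134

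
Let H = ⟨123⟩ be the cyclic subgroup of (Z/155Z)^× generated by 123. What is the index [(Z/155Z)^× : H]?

30

Since 123 ∈ (Z/155Z)^×, its order divides φ(155) = φ(5·31) = (5−1)·(31−1) = 4·30 = 120 = 2^3 · 3 · 5.
Divisors of 120: 1, 2, 3, 4, 5, 6, 8, 10, 12, 15, 20, 24, 30, 40, 60, 120.
Evaluate successive powers at the divisors of 120:
123^1 ≡ 123
123^2 ≡ 94
123^3 ≡ 92
123^4 ≡ 1
Thus |⟨123⟩| = ord(123) = 4.
The index is φ(155) / ord(123) = 120 / 4 = 30.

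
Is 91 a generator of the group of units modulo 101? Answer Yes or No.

No

φ(101) = 101 − 1 = 100 = 2^2 · 5^2.
It suffices to check that the order of 91 is not a proper divisor of 100: compute 91^(100/q) for q ∈ {2, 5}.
91^50 ≡ 100 (mod 101)  [q = 2: ≢ 1 ✓]
91^20 ≡ 1 (mod 101)  [q = 5: ≡ 1 ✗]
91^20 ≡ 1 shows ord(91) | 20, strictly less than φ(101); not a primitive root.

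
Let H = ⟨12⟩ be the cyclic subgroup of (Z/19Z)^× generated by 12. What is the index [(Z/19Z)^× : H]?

3

The order of 12 must divide φ(19) = 19 − 1 = 18 = 2 · 3^2.
Divisors of 18: 1, 2, 3, 6, 9, 18.
Test each divisor d:
12^1 ≡ 12 (mod 19)
12^2 ≡ 11 (mod 19)
12^3 ≡ 18 (mod 19)
12^6 ≡ 1 (mod 19) ✓
Thus |⟨12⟩| = ord(12) = 6.
[(Z/19Z)^× : ⟨12⟩] = 18/6 = 3.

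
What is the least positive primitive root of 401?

φ(401) = 401 − 1 = 400 = 2^4 · 5^2.
Test candidates g = 2, 3, … against the prime factors q ∈ {2, 5} of φ(401): g is a generator iff g^(400/q) ≢ 1 for every such q.
g = 2: 2^200 ≡ 1 — hits 1, so not a primitive root.
g = 3: 3^200 ≡ 400; 3^80 ≡ 72 — none is 1, so 3 is a primitive root.
The smallest primitive root modulo 401 is 3.

3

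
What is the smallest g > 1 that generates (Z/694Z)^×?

φ(694) = φ(2)·φ(347) = 1·346 = 346 = 2 · 173.
g is a primitive root iff g^(346/q) ≢ 1 (mod 694) for each prime q ∈ {2, 173}.
g = 2: gcd(2, 694) = 2 > 1, not a unit — skip.
g = 3: 3^173 ≡ 1 — hits 1, so not a primitive root.
g = 4: gcd(4, 694) = 2 > 1, not a unit — skip.
g = 5: 5^173 ≡ 693; 5^2 ≡ 25 — none is 1, so 5 is a primitive root.
So 5 is the smallest generator of (Z/694Z)^×.

5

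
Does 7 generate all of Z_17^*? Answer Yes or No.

Yes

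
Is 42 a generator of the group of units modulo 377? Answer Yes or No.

No

377 = 13 · 29 is a product of two distinct odd primes, so (Z/377Z)^× ≅ (Z/13Z)^× × (Z/29Z)^× is not cyclic.
No primitive root modulo 377 exists; in particular 42 is not one.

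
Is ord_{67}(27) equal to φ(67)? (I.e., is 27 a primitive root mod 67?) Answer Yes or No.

No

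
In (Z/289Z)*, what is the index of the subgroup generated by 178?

2

Since 178 ∈ (Z/289Z)^×, its order divides φ(289) = φ(17^2) = 17·(17−1) = 272 = 2^4 · 17.
Divisors of 272: 1, 2, 4, 8, 16, 17, 34, 68, 136, 272.
Evaluate successive powers at the divisors of 272:
178^1 ≡ 178 (mod 289)
178^2 ≡ 183 (mod 289)
178^4 ≡ 254 (mod 289)
178^8 ≡ 69 (mod 289)
178^16 ≡ 137 (mod 289)
178^17 ≡ 110 (mod 289)
178^34 ≡ 251 (mod 289)
178^68 ≡ 288 (mod 289)
178^136 ≡ 1 (mod 289) ✓
Thus |⟨178⟩| = ord(178) = 136.
The index is φ(289) / ord(178) = 272 / 136 = 2.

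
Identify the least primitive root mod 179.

φ(179) = 179 − 1 = 178 = 2 · 89.
Test candidates g = 2, 3, … against the prime factors q ∈ {2, 89} of φ(179): g is a generator iff g^(178/q) ≢ 1 for every such q.
g = 2: 2^89 ≡ 178; 2^2 ≡ 4 — none is 1, so 2 is a primitive root.
Hence the least primitive root of 179 is 2.

2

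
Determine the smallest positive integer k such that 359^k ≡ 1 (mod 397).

By Lagrange's theorem, ord_397(359) divides φ(397) = 397 − 1 = 396 = 2^2 · 3^2 · 11.
Divisors of 396: 1, 2, 3, 4, 6, 9, 11, 12, 18, 22, 33, 36, 44, 66, 99, 132, 198, 396.
Compute 359^d (mod 397) for the divisors d until we hit 1:
359^1 ≡ 359 (mod 397)
359^2 ≡ 253 (mod 397)
359^3 ≡ 311 (mod 397)
359^4 ≡ 92 (mod 397)
359^6 ≡ 250 (mod 397)
359^9 ≡ 335 (mod 397)
359^11 ≡ 194 (mod 397)
359^12 ≡ 171 (mod 397)
359^18 ≡ 271 (mod 397)
359^22 ≡ 318 (mod 397)
359^33 ≡ 157 (mod 397)
359^36 ≡ 393 (mod 397)
359^44 ≡ 286 (mod 397)
359^66 ≡ 35 (mod 397)
359^99 ≡ 334 (mod 397)
359^132 ≡ 34 (mod 397)
359^198 ≡ 396 (mod 397)
359^396 ≡ 1 (mod 397) ✓
So ord_397(359) = 396.

396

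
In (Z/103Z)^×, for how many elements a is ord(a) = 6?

φ(103) = 103 − 1 = 102 = 2 · 3 · 17.
(Z/103Z)^× is cyclic (|G| = 102); a cyclic group of order m has exactly φ(d) elements of each order d | m, and none otherwise.
6 = 2 · 3 divides 102, and φ(6) = 2.

2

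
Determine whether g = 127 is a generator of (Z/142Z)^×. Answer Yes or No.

φ(142) = φ(2)·φ(71) = 1·70 = 70 = 2 · 5 · 7.
Test 127^(70/q) mod 142 for each prime factor q of 70:
127^35 ≡ 141 (mod 142)  [q = 2: ≢ 1 ✓]
127^14 ≡ 25 (mod 142)  [q = 5: ≢ 1 ✓]
127^10 ≡ 119 (mod 142)  [q = 7: ≢ 1 ✓]
All checks pass, so 127 has order 70 and is a primitive root modulo 142.

Yes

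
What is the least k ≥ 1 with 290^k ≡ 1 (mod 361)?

171

Since 290 ∈ (Z/361Z)^×, its order divides φ(361) = φ(19^2) = 19·(19−1) = 342 = 2 · 3^2 · 19.
Divisors of 342: 1, 2, 3, 6, 9, 18, 19, 38, 57, 114, 171, 342.
Compute 290^d (mod 361) for the divisors d until we hit 1:
290^1 ≡ 290 (mod 361)
290^2 ≡ 348 (mod 361)
290^3 ≡ 201 (mod 361)
290^6 ≡ 330 (mod 361)
290^9 ≡ 267 (mod 361)
290^18 ≡ 172 (mod 361)
290^19 ≡ 62 (mod 361)
290^38 ≡ 234 (mod 361)
290^57 ≡ 68 (mod 361)
290^114 ≡ 292 (mod 361)
290^171 ≡ 1 (mod 361) ✓
So ord_361(290) = 171.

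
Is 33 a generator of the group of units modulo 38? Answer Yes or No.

φ(38) = φ(2)·φ(19) = 1·18 = 18 = 2 · 3^2.
An element g generates (Z/38Z)^× iff g^(18/q) ≢ 1 (mod 38) for each prime q ∈ {2, 3}.
33^9 ≡ 37 (mod 38)  [q = 2: ≢ 1 ✓]
33^6 ≡ 7 (mod 38)  [q = 3: ≢ 1 ✓]
None equal 1, so ord_38(33) = 18: 33 is a primitive root.

Yes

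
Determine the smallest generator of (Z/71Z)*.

7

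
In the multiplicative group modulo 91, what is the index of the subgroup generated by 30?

12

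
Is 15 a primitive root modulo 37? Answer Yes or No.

Yes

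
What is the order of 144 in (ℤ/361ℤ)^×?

Since 144 ∈ (Z/361Z)^×, its order divides φ(361) = φ(19^2) = 19·(19−1) = 342 = 2 · 3^2 · 19.
Divisors of 342: 1, 2, 3, 6, 9, 18, 19, 38, 57, 114, 171, 342.
Compute 144^d (mod 361) for the divisors d until we hit 1:
144^1 ≡ 144 (mod 361)
144^2 ≡ 159 (mod 361)
144^3 ≡ 153 (mod 361)
144^6 ≡ 305 (mod 361)
144^9 ≡ 96 (mod 361)
144^18 ≡ 191 (mod 361)
144^19 ≡ 68 (mod 361)
144^38 ≡ 292 (mod 361)
144^57 ≡ 1 (mod 361) ✓
The smallest such exponent is 57, so the order of 144 is 57.

57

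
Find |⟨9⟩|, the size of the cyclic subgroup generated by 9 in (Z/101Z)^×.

50

The order of 9 must divide φ(101) = 101 − 1 = 100 = 2^2 · 5^2.
Divisors of 100: 1, 2, 4, 5, 10, 20, 25, 50, 100.
Check 9^d mod 101 for each divisor in increasing order:
9^1 ≡ 9 (mod 101)
9^2 ≡ 81 (mod 101)
9^4 ≡ 97 (mod 101)
9^5 ≡ 65 (mod 101)
9^10 ≡ 84 (mod 101)
9^20 ≡ 87 (mod 101)
9^25 ≡ 100 (mod 101)
9^50 ≡ 1 (mod 101) ✓
Therefore the multiplicative order of 9 modulo 101 is 50.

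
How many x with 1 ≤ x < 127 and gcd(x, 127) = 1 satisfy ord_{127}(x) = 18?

6

φ(127) = 127 − 1 = 126 = 2 · 3^2 · 7.
(Z/127Z)^× is cyclic (|G| = 126); a cyclic group of order m has exactly φ(d) elements of each order d | m, and none otherwise.
18 = 2 · 3^2 divides 126, and φ(18) = 6.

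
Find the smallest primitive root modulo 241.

7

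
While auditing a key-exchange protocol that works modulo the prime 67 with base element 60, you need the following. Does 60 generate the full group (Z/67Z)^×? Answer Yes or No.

No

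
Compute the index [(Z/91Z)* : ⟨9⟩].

24

The order of 9 must divide φ(91) = φ(7·13) = (7−1)·(13−1) = 6·12 = 72 = 2^3 · 3^2.
Divisors of 72: 1, 2, 3, 4, 6, 8, 9, 12, 18, 24, 36, 72.
Check 9^d mod 91 for each divisor in increasing order:
9^1 ≡ 9 (mod 91)
9^2 ≡ 81 (mod 91)
9^3 ≡ 1 (mod 91) ✓
So ord_91(9) = 3, hence |⟨9⟩| = 3.
The index is φ(91) / ord(9) = 72 / 3 = 24.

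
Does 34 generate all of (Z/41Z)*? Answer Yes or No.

Yes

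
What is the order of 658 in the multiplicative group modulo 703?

12

ord(658) | φ(703) = φ(19·37) = (19−1)·(37−1) = 18·36 = 648 = 2^3 · 3^4.
Divisors of 648: 1, 2, 3, 4, 6, 8, 9, 12, 18, 24, 27, 36, 54, 72, 81, 108, 162, 216, 324, 648.
Compute 658^d (mod 703) for the divisors d until we hit 1:
658^1 ≡ 658 (mod 703)
658^2 ≡ 619 (mod 703)
658^3 ≡ 265 (mod 703)
658^4 ≡ 26 (mod 703)
658^6 ≡ 628 (mod 703)
658^8 ≡ 676 (mod 703)
658^9 ≡ 512 (mod 703)
658^12 ≡ 1 (mod 703) ✓
Hence ord(658) = 12.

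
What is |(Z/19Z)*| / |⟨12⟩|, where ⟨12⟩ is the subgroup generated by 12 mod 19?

The order of 12 must divide φ(19) = 19 − 1 = 18 = 2 · 3^2.
Divisors of 18: 1, 2, 3, 6, 9, 18.
Evaluate successive powers at the divisors of 18:
12^1 ≡ 12 (mod 19)
12^2 ≡ 11 (mod 19)
12^3 ≡ 18 (mod 19)
12^6 ≡ 1 (mod 19) ✓
So ord_19(12) = 6, hence |⟨12⟩| = 6.
[(Z/19Z)^× : ⟨12⟩] = 18/6 = 3.

3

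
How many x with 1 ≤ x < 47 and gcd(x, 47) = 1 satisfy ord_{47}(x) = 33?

0

φ(47) = 47 − 1 = 46 = 2 · 23.
(Z/47Z)^× is cyclic (|G| = 46); a cyclic group of order m has exactly φ(d) elements of each order d | m, and none otherwise.
33 does not divide 46, so no element of (Z/47Z)^× has order 33.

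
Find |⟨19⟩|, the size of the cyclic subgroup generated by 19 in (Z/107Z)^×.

Since 19 ∈ (Z/107Z)^×, its order divides φ(107) = 107 − 1 = 106 = 2 · 53.
Divisors of 106: 1, 2, 53, 106.
Test each divisor d:
19^1 ≡ 19
19^2 ≡ 40
19^53 ≡ 1
The smallest such exponent is 53, so the order of 19 is 53.

53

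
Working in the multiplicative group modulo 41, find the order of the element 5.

Since 5 ∈ (Z/41Z)^×, its order divides φ(41) = 41 − 1 = 40 = 2^3 · 5.
Divisors of 40: 1, 2, 4, 5, 8, 10, 20, 40.
Compute 5^d (mod 41) for the divisors d until we hit 1:
5^1 ≡ 5
5^2 ≡ 25
5^4 ≡ 10
5^5 ≡ 9
5^8 ≡ 18
5^10 ≡ 40
5^20 ≡ 1
Hence ord(5) = 20.

20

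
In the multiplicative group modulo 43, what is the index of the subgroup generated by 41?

6

Since 41 ∈ (Z/43Z)^×, its order divides φ(43) = 43 − 1 = 42 = 2 · 3 · 7.
Divisors of 42: 1, 2, 3, 6, 7, 14, 21, 42.
Compute 41^d (mod 43) for the divisors d until we hit 1:
41^1 ≡ 41 (mod 43)
41^2 ≡ 4 (mod 43)
41^3 ≡ 35 (mod 43)
41^6 ≡ 21 (mod 43)
41^7 ≡ 1 (mod 43) ✓
The order of 41 is 7, so the subgroup it generates has 7 elements.
The index is φ(43) / ord(41) = 42 / 7 = 6.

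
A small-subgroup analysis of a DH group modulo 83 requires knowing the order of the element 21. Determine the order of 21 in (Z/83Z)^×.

Since 21 ∈ (Z/83Z)^×, its order divides φ(83) = 83 − 1 = 82 = 2 · 41.
Divisors of 82: 1, 2, 41, 82.
Check 21^d mod 83 for each divisor in increasing order:
21^1 ≡ 21 (mod 83)
21^2 ≡ 26 (mod 83)
21^41 ≡ 1 (mod 83) ✓
Therefore the multiplicative order of 21 modulo 83 is 41.

41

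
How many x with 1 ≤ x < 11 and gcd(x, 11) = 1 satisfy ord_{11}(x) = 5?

4

φ(11) = 11 − 1 = 10 = 2 · 5.
Since (Z/11Z)^× is cyclic of order 10, the number of elements of order d is φ(d) when d | 10 and 0 otherwise.
5 | 10, and φ(5) = 5 − 1 = 4.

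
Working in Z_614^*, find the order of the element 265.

The order of 265 must divide φ(614) = φ(2)·φ(307) = 1·306 = 306 = 2 · 3^2 · 17.
Divisors of 306: 1, 2, 3, 6, 9, 17, 18, 34, 51, 102, 153, 306.
Compute 265^d (mod 614) for the divisors d until we hit 1:
265^1 ≡ 265
265^2 ≡ 229
265^3 ≡ 513
265^6 ≡ 377
265^9 ≡ 605
265^17 ≡ 327
265^18 ≡ 81
265^34 ≡ 93
265^51 ≡ 325
265^102 ≡ 17
265^153 ≡ 613
265^306 ≡ 1
Hence ord(265) = 306.

306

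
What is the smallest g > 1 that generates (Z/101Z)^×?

2

φ(101) = 101 − 1 = 100 = 2^2 · 5^2.
g is a primitive root iff g^(100/q) ≢ 1 (mod 101) for each prime q ∈ {2, 5}.
g = 2: 2^50 ≡ 100; 2^20 ≡ 95 — none is 1, so 2 is a primitive root.
The smallest primitive root modulo 101 is 2.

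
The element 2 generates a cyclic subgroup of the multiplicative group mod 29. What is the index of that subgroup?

The order of 2 must divide φ(29) = 29 − 1 = 28 = 2^2 · 7.
Divisors of 28: 1, 2, 4, 7, 14, 28.
Test each divisor d:
2^1 ≡ 2
2^2 ≡ 4
2^4 ≡ 16
2^7 ≡ 12
2^14 ≡ 28
2^28 ≡ 1
So ord_29(2) = 28, hence |⟨2⟩| = 28.
The index is φ(29) / ord(2) = 28 / 28 = 1.

1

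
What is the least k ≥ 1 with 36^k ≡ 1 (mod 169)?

78

ord(36) | φ(169) = φ(13^2) = 13·(13−1) = 156 = 2^2 · 3 · 13.
Divisors of 156: 1, 2, 3, 4, 6, 12, 13, 26, 39, 52, 78, 156.
Test each divisor d:
36^1 ≡ 36 (mod 169)
36^2 ≡ 113 (mod 169)
36^3 ≡ 12 (mod 169)
36^4 ≡ 94 (mod 169)
36^6 ≡ 144 (mod 169)
36^12 ≡ 118 (mod 169)
36^13 ≡ 23 (mod 169)
36^26 ≡ 22 (mod 169)
36^39 ≡ 168 (mod 169)
36^52 ≡ 146 (mod 169)
36^78 ≡ 1 (mod 169) ✓
Therefore the multiplicative order of 36 modulo 169 is 78.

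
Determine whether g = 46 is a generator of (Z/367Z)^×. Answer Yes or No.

φ(367) = 367 − 1 = 366 = 2 · 3 · 61.
An element g generates (Z/367Z)^× iff g^(366/q) ≢ 1 (mod 367) for each prime q ∈ {2, 3, 61}.
46^183 ≡ 1 (mod 367)  [q = 2: ≡ 1 ✗]
46^122 ≡ 1 (mod 367)  [q = 3: ≡ 1 ✗]
46^6 ≡ 322 (mod 367)  [q = 61: ≢ 1 ✓]
46^183 ≡ 1 shows ord(46) | 183, strictly less than φ(367); not a primitive root.

No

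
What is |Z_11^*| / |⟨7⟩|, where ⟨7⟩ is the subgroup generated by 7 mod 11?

1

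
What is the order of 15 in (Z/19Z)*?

The order of 15 must divide φ(19) = 19 − 1 = 18 = 2 · 3^2.
Divisors of 18: 1, 2, 3, 6, 9, 18.
Check 15^d mod 19 for each divisor in increasing order:
15^1 ≡ 15
15^2 ≡ 16
15^3 ≡ 12
15^6 ≡ 11
15^9 ≡ 18
15^18 ≡ 1
The smallest such exponent is 18, so the order of 15 is 18.

18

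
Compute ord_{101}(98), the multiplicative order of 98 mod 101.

100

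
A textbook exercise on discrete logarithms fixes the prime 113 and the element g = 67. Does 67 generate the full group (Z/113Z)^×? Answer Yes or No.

φ(113) = 113 − 1 = 112 = 2^4 · 7.
Test 67^(112/q) mod 113 for each prime factor q of 112:
67^56 ≡ 112 (mod 113)  [q = 2: ≢ 1 ✓]
67^16 ≡ 106 (mod 113)  [q = 7: ≢ 1 ✓]
None equal 1, so ord_113(67) = 112: 67 is a primitive root.

Yes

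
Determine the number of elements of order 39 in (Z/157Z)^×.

24

φ(157) = 157 − 1 = 156 = 2^2 · 3 · 13.
Since (Z/157Z)^× is cyclic of order 156, the number of elements of order d is φ(d) when d | 156 and 0 otherwise.
39 = 3 · 13 divides 156, and φ(39) = 24.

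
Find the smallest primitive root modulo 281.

3

φ(281) = 281 − 1 = 280 = 2^3 · 5 · 7.
Test candidates g = 2, 3, … against the prime factors q ∈ {2, 5, 7} of φ(281): g is a generator iff g^(280/q) ≢ 1 for every such q.
g = 2: 2^140 ≡ 1 — hits 1, so not a primitive root.
g = 3: 3^140 ≡ 280; 3^56 ≡ 86; 3^40 ≡ 249 — none is 1, so 3 is a primitive root.
So 3 is the smallest generator of (Z/281Z)^×.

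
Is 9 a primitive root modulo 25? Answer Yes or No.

No

φ(25) = φ(5^2) = 5·(5−1) = 20 = 2^2 · 5.
It suffices to check that the order of 9 is not a proper divisor of 20: compute 9^(20/q) for q ∈ {2, 5}.
9^10 ≡ 1 (mod 25)  [q = 2: ≡ 1 ✗]
9^4 ≡ 11 (mod 25)  [q = 5: ≢ 1 ✓]
9^10 ≡ 1 shows ord(9) | 10, strictly less than φ(25); not a primitive root.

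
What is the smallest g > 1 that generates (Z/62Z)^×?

3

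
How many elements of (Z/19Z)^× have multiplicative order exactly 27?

φ(19) = 19 − 1 = 18 = 2 · 3^2.
In a cyclic group of order 18, there are φ(d) elements of order d for each divisor d of 18, and zero for non-divisors.
27 does not divide 18, so no element of (Z/19Z)^× has order 27.

0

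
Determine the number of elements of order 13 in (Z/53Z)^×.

12

φ(53) = 53 − 1 = 52 = 2^2 · 13.
(Z/53Z)^× is cyclic (|G| = 52); a cyclic group of order m has exactly φ(d) elements of each order d | m, and none otherwise.
13 | 52, and φ(13) = 13 − 1 = 12.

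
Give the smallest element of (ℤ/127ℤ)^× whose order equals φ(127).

3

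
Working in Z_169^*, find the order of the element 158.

156

The order of 158 must divide φ(169) = φ(13^2) = 13·(13−1) = 156 = 2^2 · 3 · 13.
Divisors of 156: 1, 2, 3, 4, 6, 12, 13, 26, 39, 52, 78, 156.
Evaluate successive powers at the divisors of 156:
158^1 ≡ 158 (mod 169)
158^2 ≡ 121 (mod 169)
158^3 ≡ 21 (mod 169)
158^4 ≡ 107 (mod 169)
158^6 ≡ 103 (mod 169)
158^12 ≡ 131 (mod 169)
158^13 ≡ 80 (mod 169)
158^26 ≡ 147 (mod 169)
158^39 ≡ 99 (mod 169)
158^52 ≡ 146 (mod 169)
158^78 ≡ 168 (mod 169)
158^156 ≡ 1 (mod 169) ✓
Therefore the multiplicative order of 158 modulo 169 is 156.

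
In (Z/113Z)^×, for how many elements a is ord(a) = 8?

φ(113) = 113 − 1 = 112 = 2^4 · 7.
(Z/113Z)^× is cyclic (|G| = 112); a cyclic group of order m has exactly φ(d) elements of each order d | m, and none otherwise.
8 = 2^3 divides 112, and φ(8) = 4.

4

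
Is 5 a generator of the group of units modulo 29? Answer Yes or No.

No

φ(29) = 29 − 1 = 28 = 2^2 · 7.
Test 5^(28/q) mod 29 for each prime factor q of 28:
5^14 ≡ 1 (mod 29)  [q = 2: ≡ 1 ✗]
5^4 ≡ 16 (mod 29)  [q = 7: ≢ 1 ✓]
Since 5^14 ≡ 1, the order of 5 divides 14 < 28, so 5 is not a primitive root.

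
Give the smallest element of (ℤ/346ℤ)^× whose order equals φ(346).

φ(346) = φ(2)·φ(173) = 1·172 = 172 = 2^2 · 43.
g is a primitive root iff g^(172/q) ≢ 1 (mod 346) for each prime q ∈ {2, 43}.
g = 2: gcd(2, 346) = 2 > 1, not a unit — skip.
g = 3: 3^86 ≡ 345; 3^4 ≡ 81 — none is 1, so 3 is a primitive root.
Hence the least primitive root of 346 is 3.

3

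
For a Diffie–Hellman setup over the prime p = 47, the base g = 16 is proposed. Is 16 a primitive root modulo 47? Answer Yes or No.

No

φ(47) = 47 − 1 = 46 = 2 · 23.
It suffices to check that the order of 16 is not a proper divisor of 46: compute 16^(46/q) for q ∈ {2, 23}.
16^23 ≡ 1 (mod 47)  [q = 2: ≡ 1 ✗]
16^2 ≡ 21 (mod 47)  [q = 23: ≢ 1 ✓]
Since 16^23 ≡ 1, the order of 16 divides 23 < 46, so 16 is not a primitive root.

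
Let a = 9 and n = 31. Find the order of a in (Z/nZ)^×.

ord(9) | φ(31) = 31 − 1 = 30 = 2 · 3 · 5.
Divisors of 30: 1, 2, 3, 5, 6, 10, 15, 30.
Evaluate successive powers at the divisors of 30:
9^1 ≡ 9 (mod 31)
9^2 ≡ 19 (mod 31)
9^3 ≡ 16 (mod 31)
9^5 ≡ 25 (mod 31)
9^6 ≡ 8 (mod 31)
9^10 ≡ 5 (mod 31)
9^15 ≡ 1 (mod 31) ✓
Therefore the multiplicative order of 9 modulo 31 is 15.

15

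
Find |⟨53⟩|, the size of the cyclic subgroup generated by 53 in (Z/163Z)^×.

9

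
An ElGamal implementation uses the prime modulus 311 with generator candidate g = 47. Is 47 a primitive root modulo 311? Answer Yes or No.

No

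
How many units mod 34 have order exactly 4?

2

φ(34) = φ(2)·φ(17) = 1·16 = 16 = 2^4.
Since (Z/34Z)^× is cyclic of order 16, the number of elements of order d is φ(d) when d | 16 and 0 otherwise.
4 = 2^2 divides 16, and φ(4) = 2.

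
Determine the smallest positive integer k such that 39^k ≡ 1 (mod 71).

14

ord(39) | φ(71) = 71 − 1 = 70 = 2 · 5 · 7.
Divisors of 70: 1, 2, 5, 7, 10, 14, 35, 70.
Check 39^d mod 71 for each divisor in increasing order:
39^1 ≡ 39 (mod 71)
39^2 ≡ 30 (mod 71)
39^5 ≡ 26 (mod 71)
39^7 ≡ 70 (mod 71)
39^10 ≡ 37 (mod 71)
39^14 ≡ 1 (mod 71) ✓
So ord_71(39) = 14.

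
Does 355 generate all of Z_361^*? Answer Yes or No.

φ(361) = φ(19^2) = 19·(19−1) = 342 = 2 · 3^2 · 19.
An element g generates (Z/361Z)^× iff g^(342/q) ≢ 1 (mod 361) for each prime q ∈ {2, 3, 19}.
355^171 ≡ 360 (mod 361)  [q = 2: ≢ 1 ✓]
355^114 ≡ 68 (mod 361)  [q = 3: ≢ 1 ✓]
355^18 ≡ 39 (mod 361)  [q = 19: ≢ 1 ✓]
None equal 1, so ord_361(355) = 342: 355 is a primitive root.

Yes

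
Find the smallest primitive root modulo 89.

3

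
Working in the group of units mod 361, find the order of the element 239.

Since 239 ∈ (Z/361Z)^×, its order divides φ(361) = φ(19^2) = 19·(19−1) = 342 = 2 · 3^2 · 19.
Divisors of 342: 1, 2, 3, 6, 9, 18, 19, 38, 57, 114, 171, 342.
Check 239^d mod 361 for each divisor in increasing order:
239^1 ≡ 239 (mod 361)
239^2 ≡ 83 (mod 361)
239^3 ≡ 343 (mod 361)
239^6 ≡ 324 (mod 361)
239^9 ≡ 305 (mod 361)
239^18 ≡ 248 (mod 361)
239^19 ≡ 68 (mod 361)
239^38 ≡ 292 (mod 361)
239^57 ≡ 1 (mod 361) ✓
Hence ord(239) = 57.

57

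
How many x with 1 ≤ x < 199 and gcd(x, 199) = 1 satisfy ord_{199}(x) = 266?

φ(199) = 199 − 1 = 198 = 2 · 3^2 · 11.
(Z/199Z)^× is cyclic (|G| = 198); a cyclic group of order m has exactly φ(d) elements of each order d | m, and none otherwise.
Here 198 is not a multiple of 266, so there are no elements of order 266.

0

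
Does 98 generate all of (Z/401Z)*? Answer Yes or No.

No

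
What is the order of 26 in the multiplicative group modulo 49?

By Lagrange's theorem, ord_49(26) divides φ(49) = φ(7^2) = 7·(7−1) = 42 = 2 · 3 · 7.
Divisors of 42: 1, 2, 3, 6, 7, 14, 21, 42.
Check 26^d mod 49 for each divisor in increasing order:
26^1 ≡ 26
26^2 ≡ 39
26^3 ≡ 34
26^6 ≡ 29
26^7 ≡ 19
26^14 ≡ 18
26^21 ≡ 48
26^42 ≡ 1
So ord_49(26) = 42.

42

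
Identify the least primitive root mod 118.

φ(118) = φ(2)·φ(59) = 1·58 = 58 = 2 · 29.
g is a primitive root iff g^(58/q) ≢ 1 (mod 118) for each prime q ∈ {2, 29}.
g = 2: gcd(2, 118) = 2 > 1, not a unit — skip.
g = 3: 3^29 ≡ 1 — hits 1, so not a primitive root.
g = 4: gcd(4, 118) = 2 > 1, not a unit — skip.
g = 5: 5^29 ≡ 1 — hits 1, so not a primitive root.
g = 6: gcd(6, 118) = 2 > 1, not a unit — skip.
g = 7: 7^29 ≡ 1 — hits 1, so not a primitive root.
g = 8: gcd(8, 118) = 2 > 1, not a unit — skip.
g = 9: 9^29 ≡ 1 — hits 1, so not a primitive root.
g = 10: gcd(10, 118) = 2 > 1, not a unit — skip.
g = 11: 11^29 ≡ 117; 11^2 ≡ 3 — none is 1, so 11 is a primitive root.
Hence the least primitive root of 118 is 11.

11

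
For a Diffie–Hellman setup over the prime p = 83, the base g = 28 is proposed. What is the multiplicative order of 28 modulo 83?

41

ord(28) | φ(83) = 83 − 1 = 82 = 2 · 41.
Divisors of 82: 1, 2, 41, 82.
Check 28^d mod 83 for each divisor in increasing order:
28^1 ≡ 28 (mod 83)
28^2 ≡ 37 (mod 83)
28^41 ≡ 1 (mod 83) ✓
Hence ord(28) = 41.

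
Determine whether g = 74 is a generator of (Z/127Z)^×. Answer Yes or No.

φ(127) = 127 − 1 = 126 = 2 · 3^2 · 7.
74 is a primitive root mod 127 iff 74^(φ(127)/q) ≢ 1 for every prime q | φ(127), i.e. q ∈ {2, 3, 7}.
74^63 ≡ 1 (mod 127)  [q = 2: ≡ 1 ✗]
74^42 ≡ 19 (mod 127)  [q = 3: ≢ 1 ✓]
74^18 ≡ 16 (mod 127)  [q = 7: ≢ 1 ✓]
74^63 ≡ 1 shows ord(74) | 63, strictly less than φ(127); not a primitive root.

No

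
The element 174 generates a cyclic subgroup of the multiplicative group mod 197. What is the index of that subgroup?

2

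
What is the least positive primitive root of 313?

φ(313) = 313 − 1 = 312 = 2^3 · 3 · 13.
Test candidates g = 2, 3, … against the prime factors q ∈ {2, 3, 13} of φ(313): g is a generator iff g^(312/q) ≢ 1 for every such q.
g = 2: 2^156 ≡ 1 — hits 1, so not a primitive root.
g = 3: 3^156 ≡ 1 — hits 1, so not a primitive root.
g = 4: 4^156 ≡ 1 — hits 1, so not a primitive root.
g = 5: 5^156 ≡ 312; 5^104 ≡ 1 — hits 1, so not a primitive root.
g = 6: 6^156 ≡ 1 — hits 1, so not a primitive root.
g = 7: 7^156 ≡ 312; 7^104 ≡ 1 — hits 1, so not a primitive root.
g = 8: 8^156 ≡ 1 — hits 1, so not a primitive root.
g = 9: 9^156 ≡ 1 — hits 1, so not a primitive root.
g = 10: 10^156 ≡ 312; 10^104 ≡ 214; 10^24 ≡ 103 — none is 1, so 10 is a primitive root.
So 10 is the smallest generator of (Z/313Z)^×.

10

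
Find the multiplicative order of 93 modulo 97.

Since 93 ∈ (Z/97Z)^×, its order divides φ(97) = 97 − 1 = 96 = 2^5 · 3.
Divisors of 96: 1, 2, 3, 4, 6, 8, 12, 16, 24, 32, 48, 96.
Evaluate successive powers at the divisors of 96:
93^1 ≡ 93 (mod 97)
93^2 ≡ 16 (mod 97)
93^3 ≡ 33 (mod 97)
93^4 ≡ 62 (mod 97)
93^6 ≡ 22 (mod 97)
93^8 ≡ 61 (mod 97)
93^12 ≡ 96 (mod 97)
93^16 ≡ 35 (mod 97)
93^24 ≡ 1 (mod 97) ✓
Therefore the multiplicative order of 93 modulo 97 is 24.

24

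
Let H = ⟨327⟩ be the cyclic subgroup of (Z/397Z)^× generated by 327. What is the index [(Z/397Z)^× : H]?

3

Since 327 ∈ (Z/397Z)^×, its order divides φ(397) = 397 − 1 = 396 = 2^2 · 3^2 · 11.
Divisors of 396: 1, 2, 3, 4, 6, 9, 11, 12, 18, 22, 33, 36, 44, 66, 99, 132, 198, 396.
Compute 327^d (mod 397) for the divisors d until we hit 1:
327^1 ≡ 327 (mod 397)
327^2 ≡ 136 (mod 397)
327^3 ≡ 8 (mod 397)
327^4 ≡ 234 (mod 397)
327^6 ≡ 64 (mod 397)
327^9 ≡ 115 (mod 397)
327^11 ≡ 157 (mod 397)
327^12 ≡ 126 (mod 397)
327^18 ≡ 124 (mod 397)
327^22 ≡ 35 (mod 397)
327^33 ≡ 334 (mod 397)
327^36 ≡ 290 (mod 397)
327^44 ≡ 34 (mod 397)
327^66 ≡ 396 (mod 397)
327^99 ≡ 63 (mod 397)
327^132 ≡ 1 (mod 397) ✓
Thus |⟨327⟩| = ord(327) = 132.
The index is φ(397) / ord(327) = 396 / 132 = 3.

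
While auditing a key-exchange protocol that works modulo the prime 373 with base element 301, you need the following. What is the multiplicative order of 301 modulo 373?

372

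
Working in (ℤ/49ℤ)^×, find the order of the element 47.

42

The order of 47 must divide φ(49) = φ(7^2) = 7·(7−1) = 42 = 2 · 3 · 7.
Divisors of 42: 1, 2, 3, 6, 7, 14, 21, 42.
Evaluate successive powers at the divisors of 42:
47^1 ≡ 47 (mod 49)
47^2 ≡ 4 (mod 49)
47^3 ≡ 41 (mod 49)
47^6 ≡ 15 (mod 49)
47^7 ≡ 19 (mod 49)
47^14 ≡ 18 (mod 49)
47^21 ≡ 48 (mod 49)
47^42 ≡ 1 (mod 49) ✓
The smallest such exponent is 42, so the order of 47 is 42.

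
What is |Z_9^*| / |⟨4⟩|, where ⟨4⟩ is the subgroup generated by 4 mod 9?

By Lagrange's theorem, ord_9(4) divides φ(9) = φ(3^2) = 3·(3−1) = 6 = 2 · 3.
Divisors of 6: 1, 2, 3, 6.
Test each divisor d:
4^1 ≡ 4 (mod 9)
4^2 ≡ 7 (mod 9)
4^3 ≡ 1 (mod 9) ✓
The order of 4 is 3, so the subgroup it generates has 3 elements.
The index is φ(9) / ord(4) = 6 / 3 = 2.

2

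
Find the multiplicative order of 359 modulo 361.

171

The order of 359 must divide φ(361) = φ(19^2) = 19·(19−1) = 342 = 2 · 3^2 · 19.
Divisors of 342: 1, 2, 3, 6, 9, 18, 19, 38, 57, 114, 171, 342.
Compute 359^d (mod 361) for the divisors d until we hit 1:
359^1 ≡ 359
359^2 ≡ 4
359^3 ≡ 353
359^6 ≡ 64
359^9 ≡ 210
359^18 ≡ 58
359^19 ≡ 245
359^38 ≡ 99
359^57 ≡ 68
359^114 ≡ 292
359^171 ≡ 1
The smallest such exponent is 171, so the order of 359 is 171.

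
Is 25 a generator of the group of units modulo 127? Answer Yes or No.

No

φ(127) = 127 − 1 = 126 = 2 · 3^2 · 7.
25 is a primitive root mod 127 iff 25^(φ(127)/q) ≢ 1 for every prime q | φ(127), i.e. q ∈ {2, 3, 7}.
25^63 ≡ 1 (mod 127)  [q = 2: ≡ 1 ✗]
25^42 ≡ 1 (mod 127)  [q = 3: ≡ 1 ✗]
25^18 ≡ 32 (mod 127)  [q = 7: ≢ 1 ✓]
Since 25^63 ≡ 1, the order of 25 divides 63 < 126, so 25 is not a primitive root.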